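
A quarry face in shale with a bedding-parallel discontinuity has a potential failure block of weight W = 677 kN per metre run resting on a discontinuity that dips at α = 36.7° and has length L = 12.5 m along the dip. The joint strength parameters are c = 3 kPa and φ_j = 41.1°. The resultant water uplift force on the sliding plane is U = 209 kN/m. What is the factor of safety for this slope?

Resolving the block weight along and normal to the plane and applying the Mohr–Coulomb strength on the joint:
N' = W cosα − U = 677·cos36.7° − 209 = 333.8 kN/m
Driving force T = W sinα = 677·sin36.7° = 404.6 kN/m
Resisting force R = c·L + N'·tanφ_j = 3·12.5 + 333.8·tan41.1° = 37.5 + 291.2 = 328.7 kN/m
FS = R / T = 328.7 / 404.6 = 0.812

FS = 0.81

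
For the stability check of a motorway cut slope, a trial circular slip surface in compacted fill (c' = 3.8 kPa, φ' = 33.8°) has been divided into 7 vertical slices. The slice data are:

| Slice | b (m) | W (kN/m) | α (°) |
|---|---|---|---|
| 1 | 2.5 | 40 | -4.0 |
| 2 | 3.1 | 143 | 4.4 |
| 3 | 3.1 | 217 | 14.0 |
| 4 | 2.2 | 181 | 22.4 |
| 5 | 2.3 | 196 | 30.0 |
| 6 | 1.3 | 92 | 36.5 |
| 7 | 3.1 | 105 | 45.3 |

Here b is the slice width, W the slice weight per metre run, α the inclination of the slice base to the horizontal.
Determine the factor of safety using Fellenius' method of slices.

Ordinary method of slices: FS = Σ[c'·Δl_i + (W_i cosα_i)·tanφ'] / Σ W_i sinα_i, with Δl_i = b_i / cosα_i.
Slice 1: Δl = 2.5/cos(-4.0°) = 2.506 m; N'_1 = 40·cos(-4.0°) = 39.9; c'Δl = 9.52; W sinα = -2.8
Slice 2: Δl = 3.1/cos4.4° = 3.109 m; N'_2 = 143·cos4.4° = 142.6; c'Δl = 11.81; W sinα = 11.0
Slice 3: Δl = 3.1/cos14.0° = 3.195 m; N'_3 = 217·cos14.0° = 210.6; c'Δl = 12.14; W sinα = 52.5
Slice 4: Δl = 2.2/cos22.4° = 2.380 m; N'_4 = 181·cos22.4° = 167.3; c'Δl = 9.04; W sinα = 69.0
Slice 5: Δl = 2.3/cos30.0° = 2.656 m; N'_5 = 196·cos30.0° = 169.7; c'Δl = 10.09; W sinα = 98.0
Slice 6: Δl = 1.3/cos36.5° = 1.617 m; N'_6 = 92·cos36.5° = 74.0; c'Δl = 6.15; W sinα = 54.7
Slice 7: Δl = 3.1/cos45.3° = 4.407 m; N'_7 = 105·cos45.3° = 73.9; c'Δl = 16.75; W sinα = 74.6
Σc'Δl = 75.5 kN/m; ΣN' = 877.9 kN/m; ΣW sinα = 357.0 kN/m
Resisting = 75.5 + 877.9·tan33.8° = 75.5 + 587.7 = 663.2 kN/m
FS = 663.2 / 357.0 = 1.858

FS = 1.86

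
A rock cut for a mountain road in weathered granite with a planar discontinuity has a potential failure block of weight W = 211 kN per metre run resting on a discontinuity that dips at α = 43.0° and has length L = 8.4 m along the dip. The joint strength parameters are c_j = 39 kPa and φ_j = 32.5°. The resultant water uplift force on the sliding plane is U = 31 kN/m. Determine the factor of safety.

FS = 2.82

Resolving the block weight along and normal to the plane and applying the Mohr–Coulomb strength on the joint:
N' = W cosα − U = 211·cos43.0° − 31 = 123.3 kN/m
Driving force T = W sinα = 211·sin43.0° = 143.9 kN/m
Resisting force R = c_j·L + N'·tanφ_j = 39·8.4 + 123.3·tan32.5° = 327.6 + 78.6 = 406.2 kN/m
FS = R / T = 406.2 / 143.9 = 2.822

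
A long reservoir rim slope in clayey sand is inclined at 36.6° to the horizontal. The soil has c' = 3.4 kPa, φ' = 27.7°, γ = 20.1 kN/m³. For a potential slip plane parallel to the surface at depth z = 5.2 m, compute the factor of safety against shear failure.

For an infinite slope with a slip plane parallel to the surface (no pore pressure): FS = [c' + γz cos²β tanφ'] / [γz sinβ cosβ].
γz = 20.1·5.2 = 104.52 kN/m²
Numerator = 3.4 + 104.52·cos²36.6°·tan27.7° = 3.4 + 104.52·0.6445·0.5250 = 38.767 kPa
Denominator = 104.52·sin36.6°·cos36.6° = 104.52·0.5962·0.8028 = 50.030 kPa
FS = 38.767 / 50.030 = 0.775

FS = 0.77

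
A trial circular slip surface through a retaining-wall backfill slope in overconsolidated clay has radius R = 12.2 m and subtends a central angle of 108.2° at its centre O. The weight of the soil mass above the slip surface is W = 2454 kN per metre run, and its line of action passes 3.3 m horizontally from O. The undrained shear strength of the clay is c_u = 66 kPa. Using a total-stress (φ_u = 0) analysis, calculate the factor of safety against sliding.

Taking moments about the centre O, the resisting moment is provided by the undrained shear strength acting along the arc:
Arc length L_a = R·θ = 12.2·(108.2°·π/180) = 12.2·1.8884 = 23.04 m
M_R = c_u·L_a·R = 66·23.04·12.2 = 18551.0 kN·m/m
M_D = W·d = 2454·3.3 = 8098.2 kN·m/m
FS = M_R / M_D = 18551.0 / 8098.2 = 2.291

FS = 2.29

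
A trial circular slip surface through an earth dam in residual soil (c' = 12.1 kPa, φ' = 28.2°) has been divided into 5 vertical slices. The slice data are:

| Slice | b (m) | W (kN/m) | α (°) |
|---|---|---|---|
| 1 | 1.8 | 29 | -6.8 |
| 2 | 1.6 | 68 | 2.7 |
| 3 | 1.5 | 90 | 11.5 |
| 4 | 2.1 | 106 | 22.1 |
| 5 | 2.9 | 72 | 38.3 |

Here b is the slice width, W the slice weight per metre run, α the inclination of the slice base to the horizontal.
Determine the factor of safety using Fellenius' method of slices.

FS = 3.07

Ordinary method of slices: FS = Σ[c'·Δl_i + (W_i cosα_i)·tanφ'] / Σ W_i sinα_i, with Δl_i = b_i / cosα_i.
Slice 1: Δl = 1.8/cos(-6.8°) = 1.813 m; N'_1 = 29·cos(-6.8°) = 28.8; c'Δl = 21.93; W sinα = -3.4
Slice 2: Δl = 1.6/cos2.7° = 1.602 m; N'_2 = 68·cos2.7° = 67.9; c'Δl = 19.38; W sinα = 3.2
Slice 3: Δl = 1.5/cos11.5° = 1.531 m; N'_3 = 90·cos11.5° = 88.2; c'Δl = 18.52; W sinα = 17.9
Slice 4: Δl = 2.1/cos22.1° = 2.267 m; N'_4 = 106·cos22.1° = 98.2; c'Δl = 27.42; W sinα = 39.9
Slice 5: Δl = 2.9/cos38.3° = 3.695 m; N'_5 = 72·cos38.3° = 56.5; c'Δl = 44.71; W sinα = 44.6
Σc'Δl = 132.0 kN/m; ΣN' = 339.6 kN/m; ΣW sinα = 102.2 kN/m
Resisting = 132.0 + 339.6·tan28.2° = 132.0 + 182.1 = 314.1 kN/m
FS = 314.1 / 102.2 = 3.073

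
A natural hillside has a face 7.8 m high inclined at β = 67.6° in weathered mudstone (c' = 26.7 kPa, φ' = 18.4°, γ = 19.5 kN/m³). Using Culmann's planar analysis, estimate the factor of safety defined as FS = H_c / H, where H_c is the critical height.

H_c = (4c'/γ) · sinβ cosφ' / [1 − cos(β − φ')]
    = (4·26.7/19.5) · sin67.6°·cos18.4° / [1 − cos49.2°]
    = 5.477 · 0.8773 / 0.3466 = 13.86 m
FS = H_c / H = 13.86 / 7.8 = 1.777

FS = 1.78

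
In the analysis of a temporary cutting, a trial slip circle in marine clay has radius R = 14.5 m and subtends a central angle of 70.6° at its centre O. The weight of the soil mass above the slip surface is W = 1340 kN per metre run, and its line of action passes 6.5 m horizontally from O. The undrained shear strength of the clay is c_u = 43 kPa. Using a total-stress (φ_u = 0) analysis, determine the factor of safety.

FS = 1.28

Taking moments about the centre O, the resisting moment is provided by the undrained shear strength acting along the arc:
Arc length L_a = R·θ = 14.5·(70.6°·π/180) = 14.5·1.2322 = 17.87 m
M_R = c_u·L_a·R = 43·17.87·14.5 = 11140.0 kN·m/m
M_D = W·d = 1340·6.5 = 8710.0 kN·m/m
FS = M_R / M_D = 11140.0 / 8710.0 = 1.279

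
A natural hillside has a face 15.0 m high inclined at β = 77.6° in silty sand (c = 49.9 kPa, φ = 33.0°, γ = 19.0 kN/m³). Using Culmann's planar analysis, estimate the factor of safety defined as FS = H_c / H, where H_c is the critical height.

H_c = (4c/γ) · sinβ cosφ / [1 − cos(β − φ)]
    = (4·49.9/19.0) · sin77.6°·cos33.0° / [1 − cos44.6°]
    = 10.505 · 0.8191 / 0.2880 = 29.88 m
FS = H_c / H = 29.88 / 15.0 = 1.992

FS = 1.99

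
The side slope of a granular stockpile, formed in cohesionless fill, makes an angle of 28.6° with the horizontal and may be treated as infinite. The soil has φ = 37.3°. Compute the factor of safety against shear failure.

FS = 1.40

For a dry cohesionless infinite slope the factor of safety is FS = tanφ / tanβ.
FS = tan37.3° / tan28.6° = 0.7618 / 0.5452 = 1.397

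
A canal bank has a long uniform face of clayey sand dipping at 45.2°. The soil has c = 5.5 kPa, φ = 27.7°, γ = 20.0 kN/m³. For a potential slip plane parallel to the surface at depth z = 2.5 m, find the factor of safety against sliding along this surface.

FS = 0.74

For an infinite slope with a slip plane parallel to the surface (no pore pressure): FS = [c + γz cos²β tanφ] / [γz sinβ cosβ].
γz = 20.0·2.5 = 50.00 kN/m²
Numerator = 5.5 + 50.00·cos²45.2°·tan27.7° = 5.5 + 50.00·0.4965·0.5250 = 18.534 kPa
Denominator = 50.00·sin45.2°·cos45.2° = 50.00·0.7096·0.7046 = 24.999 kPa
FS = 18.534 / 24.999 = 0.741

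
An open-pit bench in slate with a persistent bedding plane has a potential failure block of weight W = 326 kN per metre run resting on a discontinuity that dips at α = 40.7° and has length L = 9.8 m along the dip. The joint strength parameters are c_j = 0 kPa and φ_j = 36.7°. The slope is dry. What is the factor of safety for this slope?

FS = 0.87

Resolving the block weight along and normal to the plane and applying the Mohr–Coulomb strength on the joint:
N' = W cosα = 326·cos40.7° = 247.2 kN/m
Driving force T = W sinα = 326·sin40.7° = 212.6 kN/m
Resisting force R = c_j·L + N'·tanφ_j = 0·9.8 + 247.2·tan36.7° = 0.0 + 184.2 = 184.2 kN/m
FS = R / T = 184.2 / 212.6 = 0.867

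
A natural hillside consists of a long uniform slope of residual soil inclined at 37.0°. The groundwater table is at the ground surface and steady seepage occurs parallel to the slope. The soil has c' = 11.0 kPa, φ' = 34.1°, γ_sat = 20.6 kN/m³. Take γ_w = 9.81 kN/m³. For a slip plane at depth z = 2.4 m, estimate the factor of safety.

FS = 0.93

With seepage parallel to the slope and the water table at the surface, the effective normal stress on the slip plane uses the buoyant unit weight γ' = γ_sat − γ_w while the driving shear stress uses γ_sat:
FS = [c' + γ' z cos²β tanφ'] / [γ_sat z sinβ cosβ]
γ' = 20.6 − 9.81 = 10.79 kN/m³
Numerator = 11.0 + 10.79·2.4·cos²37.0°·tan34.1° = 11.0 + 10.79·2.4·0.6378·0.6771 = 22.183 kPa
Denominator = 20.6·2.4·sin37.0°·cos37.0° = 20.6·2.4·0.6018·0.7986 = 23.762 kPa
FS = 22.183 / 23.762 = 0.934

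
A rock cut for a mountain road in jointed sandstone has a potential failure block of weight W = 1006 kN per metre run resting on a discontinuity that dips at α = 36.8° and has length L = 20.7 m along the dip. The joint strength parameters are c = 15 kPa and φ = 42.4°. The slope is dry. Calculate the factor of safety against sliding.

Resolving the block weight along and normal to the plane and applying the Mohr–Coulomb strength on the joint:
N' = W cosα = 1006·cos36.8° = 805.5 kN/m
Driving force T = W sinα = 1006·sin36.8° = 602.6 kN/m
Resisting force R = c·L + N'·tanφ = 15·20.7 + 805.5·tan42.4° = 310.5 + 735.6 = 1046.1 kN/m
FS = R / T = 1046.1 / 602.6 = 1.736

FS = 1.74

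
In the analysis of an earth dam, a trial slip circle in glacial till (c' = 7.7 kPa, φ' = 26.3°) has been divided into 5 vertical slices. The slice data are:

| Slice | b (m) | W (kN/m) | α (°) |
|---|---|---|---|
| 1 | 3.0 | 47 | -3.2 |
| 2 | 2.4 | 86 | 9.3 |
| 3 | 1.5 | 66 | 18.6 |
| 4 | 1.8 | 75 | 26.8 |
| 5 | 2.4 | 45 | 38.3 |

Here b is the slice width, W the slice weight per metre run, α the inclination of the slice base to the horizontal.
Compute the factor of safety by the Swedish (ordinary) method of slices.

Ordinary method of slices: FS = Σ[c'·Δl_i + (W_i cosα_i)·tanφ'] / Σ W_i sinα_i, with Δl_i = b_i / cosα_i.
Slice 1: Δl = 3.0/cos(-3.2°) = 3.005 m; N'_1 = 47·cos(-3.2°) = 46.9; c'Δl = 23.14; W sinα = -2.6
Slice 2: Δl = 2.4/cos9.3° = 2.432 m; N'_2 = 86·cos9.3° = 84.9; c'Δl = 18.73; W sinα = 13.9
Slice 3: Δl = 1.5/cos18.6° = 1.583 m; N'_3 = 66·cos18.6° = 62.6; c'Δl = 12.19; W sinα = 21.1
Slice 4: Δl = 1.8/cos26.8° = 2.017 m; N'_4 = 75·cos26.8° = 66.9; c'Δl = 15.53; W sinα = 33.8
Slice 5: Δl = 2.4/cos38.3° = 3.058 m; N'_5 = 45·cos38.3° = 35.3; c'Δl = 23.55; W sinα = 27.9
Σc'Δl = 93.1 kN/m; ΣN' = 296.6 kN/m; ΣW sinα = 94.0 kN/m
Resisting = 93.1 + 296.6·tan26.3° = 93.1 + 146.6 = 239.7 kN/m
FS = 239.7 / 94.0 = 2.549

FS = 2.55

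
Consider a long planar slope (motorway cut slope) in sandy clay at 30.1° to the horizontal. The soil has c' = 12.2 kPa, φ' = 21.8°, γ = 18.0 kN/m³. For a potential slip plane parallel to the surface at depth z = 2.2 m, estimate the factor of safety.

FS = 1.40

For an infinite slope with a slip plane parallel to the surface (no pore pressure): FS = [c' + γz cos²β tanφ'] / [γz sinβ cosβ].
γz = 18.0·2.2 = 39.60 kN/m²
Numerator = 12.2 + 39.60·cos²30.1°·tan21.8° = 12.2 + 39.60·0.7485·0.4000 = 24.055 kPa
Denominator = 39.60·sin30.1°·cos30.1° = 39.60·0.5015·0.8652 = 17.182 kPa
FS = 24.055 / 17.182 = 1.400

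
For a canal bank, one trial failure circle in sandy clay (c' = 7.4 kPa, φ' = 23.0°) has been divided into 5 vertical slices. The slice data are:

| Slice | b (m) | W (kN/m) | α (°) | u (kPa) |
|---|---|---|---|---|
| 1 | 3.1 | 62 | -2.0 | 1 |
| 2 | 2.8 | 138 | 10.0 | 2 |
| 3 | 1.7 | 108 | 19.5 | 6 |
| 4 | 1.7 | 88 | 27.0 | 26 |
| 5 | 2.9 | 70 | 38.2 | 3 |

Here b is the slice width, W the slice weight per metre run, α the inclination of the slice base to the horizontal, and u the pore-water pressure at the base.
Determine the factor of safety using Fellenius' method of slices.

Ordinary method of slices: FS = Σ[c'·Δl_i + (W_i cosα_i − u_i·Δl_i)·tanφ'] / Σ W_i sinα_i, with Δl_i = b_i / cosα_i.
Slice 1: Δl = 3.1/cos(-2.0°) = 3.102 m; N'_1 = 62·cos(-2.0°) − 1·3.102 = 58.9; c'Δl = 22.95; W sinα = -2.2
Slice 2: Δl = 2.8/cos10.0° = 2.843 m; N'_2 = 138·cos10.0° − 2·2.843 = 130.2; c'Δl = 21.04; W sinα = 24.0
Slice 3: Δl = 1.7/cos19.5° = 1.803 m; N'_3 = 108·cos19.5° − 6·1.803 = 91.0; c'Δl = 13.35; W sinα = 36.1
Slice 4: Δl = 1.7/cos27.0° = 1.908 m; N'_4 = 88·cos27.0° − 26·1.908 = 28.8; c'Δl = 14.12; W sinα = 40.0
Slice 5: Δl = 2.9/cos38.2° = 3.690 m; N'_5 = 70·cos38.2° − 3·3.690 = 43.9; c'Δl = 27.31; W sinα = 43.3
Σc'Δl = 98.8 kN/m; ΣN' = 352.8 kN/m; ΣW sinα = 141.1 kN/m
Resisting = 98.8 + 352.8·tan23.0° = 98.8 + 149.8 = 248.5 kN/m
FS = 248.5 / 141.1 = 1.761

FS = 1.76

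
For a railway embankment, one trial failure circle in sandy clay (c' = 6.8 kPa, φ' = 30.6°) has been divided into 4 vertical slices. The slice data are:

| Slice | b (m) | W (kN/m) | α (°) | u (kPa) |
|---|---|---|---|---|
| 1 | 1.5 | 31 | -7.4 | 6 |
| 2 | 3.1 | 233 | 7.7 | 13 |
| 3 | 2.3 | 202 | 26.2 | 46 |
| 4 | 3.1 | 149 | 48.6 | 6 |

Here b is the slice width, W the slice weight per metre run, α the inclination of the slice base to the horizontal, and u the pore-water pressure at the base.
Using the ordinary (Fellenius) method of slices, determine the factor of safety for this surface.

FS = 1.25

Ordinary method of slices: FS = Σ[c'·Δl_i + (W_i cosα_i − u_i·Δl_i)·tanφ'] / Σ W_i sinα_i, with Δl_i = b_i / cosα_i.
Slice 1: Δl = 1.5/cos(-7.4°) = 1.513 m; N'_1 = 31·cos(-7.4°) − 6·1.513 = 21.7; c'Δl = 10.29; W sinα = -4.0
Slice 2: Δl = 3.1/cos7.7° = 3.128 m; N'_2 = 233·cos7.7° − 13·3.128 = 190.2; c'Δl = 21.27; W sinα = 31.2
Slice 3: Δl = 2.3/cos26.2° = 2.563 m; N'_3 = 202·cos26.2° − 46·2.563 = 63.3; c'Δl = 17.43; W sinα = 89.2
Slice 4: Δl = 3.1/cos48.6° = 4.688 m; N'_4 = 149·cos48.6° − 6·4.688 = 70.4; c'Δl = 31.88; W sinα = 111.8
Σc'Δl = 80.9 kN/m; ΣN' = 345.6 kN/m; ΣW sinα = 228.2 kN/m
Resisting = 80.9 + 345.6·tan30.6° = 80.9 + 204.4 = 285.3 kN/m
FS = 285.3 / 228.2 = 1.250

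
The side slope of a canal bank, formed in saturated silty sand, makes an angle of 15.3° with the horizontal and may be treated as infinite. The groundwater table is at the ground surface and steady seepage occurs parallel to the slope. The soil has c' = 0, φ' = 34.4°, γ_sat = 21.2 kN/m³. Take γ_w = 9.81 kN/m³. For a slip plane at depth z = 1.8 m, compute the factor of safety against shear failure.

FS = 1.34

With seepage parallel to the slope and the water table at the surface, the effective normal stress on the slip plane uses the buoyant unit weight γ' = γ_sat − γ_w while the driving shear stress uses γ_sat:
FS = [c' + γ' z cos²β tanφ'] / [γ_sat z sinβ cosβ]
(For c' = 0 this reduces to FS = (γ'/γ_sat)·tanφ'/tanβ.)
γ' = 21.2 − 9.81 = 11.39 kN/m³
Numerator = 0.0 + 11.39·1.8·cos²15.3°·tan34.4° = 0.0 + 11.39·1.8·0.9304·0.6847 = 13.061 kPa
Denominator = 21.2·1.8·sin15.3°·cos15.3° = 21.2·1.8·0.2639·0.9646 = 9.713 kPa
FS = 13.061 / 9.713 = 1.345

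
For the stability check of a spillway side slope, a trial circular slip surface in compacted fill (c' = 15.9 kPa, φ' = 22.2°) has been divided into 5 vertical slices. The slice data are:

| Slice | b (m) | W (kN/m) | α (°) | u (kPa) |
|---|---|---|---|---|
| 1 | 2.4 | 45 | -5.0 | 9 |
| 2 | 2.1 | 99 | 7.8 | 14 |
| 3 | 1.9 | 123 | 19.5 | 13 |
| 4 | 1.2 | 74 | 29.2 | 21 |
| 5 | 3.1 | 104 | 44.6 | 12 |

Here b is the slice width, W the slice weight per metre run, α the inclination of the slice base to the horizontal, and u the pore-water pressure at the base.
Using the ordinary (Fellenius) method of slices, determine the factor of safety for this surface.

FS = 1.83

Ordinary method of slices: FS = Σ[c'·Δl_i + (W_i cosα_i − u_i·Δl_i)·tanφ'] / Σ W_i sinα_i, with Δl_i = b_i / cosα_i.
Slice 1: Δl = 2.4/cos(-5.0°) = 2.409 m; N'_1 = 45·cos(-5.0°) − 9·2.409 = 23.1; c'Δl = 38.31; W sinα = -3.9
Slice 2: Δl = 2.1/cos7.8° = 2.120 m; N'_2 = 99·cos7.8° − 14·2.120 = 68.4; c'Δl = 33.70; W sinα = 13.4
Slice 3: Δl = 1.9/cos19.5° = 2.016 m; N'_3 = 123·cos19.5° − 13·2.016 = 89.7; c'Δl = 32.05; W sinα = 41.1
Slice 4: Δl = 1.2/cos29.2° = 1.375 m; N'_4 = 74·cos29.2° − 21·1.375 = 35.7; c'Δl = 21.86; W sinα = 36.1
Slice 5: Δl = 3.1/cos44.6° = 4.354 m; N'_5 = 104·cos44.6° − 12·4.354 = 21.8; c'Δl = 69.22; W sinα = 73.0
Σc'Δl = 195.1 kN/m; ΣN' = 238.8 kN/m; ΣW sinα = 159.7 kN/m
Resisting = 195.1 + 238.8·tan22.2° = 195.1 + 97.5 = 292.6 kN/m
FS = 292.6 / 159.7 = 1.832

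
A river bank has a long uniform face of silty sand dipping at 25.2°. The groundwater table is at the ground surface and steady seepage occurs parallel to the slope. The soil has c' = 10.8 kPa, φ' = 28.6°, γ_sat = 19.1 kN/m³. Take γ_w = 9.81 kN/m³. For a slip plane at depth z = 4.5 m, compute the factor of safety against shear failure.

FS = 0.89

With seepage parallel to the slope and the water table at the surface, the effective normal stress on the slip plane uses the buoyant unit weight γ' = γ_sat − γ_w while the driving shear stress uses γ_sat:
FS = [c' + γ' z cos²β tanφ'] / [γ_sat z sinβ cosβ]
γ' = 19.1 − 9.81 = 9.29 kN/m³
Numerator = 10.8 + 9.29·4.5·cos²25.2°·tan28.6° = 10.8 + 9.29·4.5·0.8187·0.5452 = 29.461 kPa
Denominator = 19.1·4.5·sin25.2°·cos25.2° = 19.1·4.5·0.4258·0.9048 = 33.113 kPa
FS = 29.461 / 33.113 = 0.890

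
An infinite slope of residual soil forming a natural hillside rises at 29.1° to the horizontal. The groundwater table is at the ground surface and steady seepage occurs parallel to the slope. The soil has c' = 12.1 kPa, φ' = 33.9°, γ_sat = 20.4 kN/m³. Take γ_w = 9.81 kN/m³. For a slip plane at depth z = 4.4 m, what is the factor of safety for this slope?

With seepage parallel to the slope and the water table at the surface, the effective normal stress on the slip plane uses the buoyant unit weight γ' = γ_sat − γ_w while the driving shear stress uses γ_sat:
FS = [c' + γ' z cos²β tanφ'] / [γ_sat z sinβ cosβ]
γ' = 20.4 − 9.81 = 10.59 kN/m³
Numerator = 12.1 + 10.59·4.4·cos²29.1°·tan33.9° = 12.1 + 10.59·4.4·0.7635·0.6720 = 36.005 kPa
Denominator = 20.4·4.4·sin29.1°·cos29.1° = 20.4·4.4·0.4863·0.8738 = 38.143 kPa
FS = 36.005 / 38.143 = 0.944

FS = 0.94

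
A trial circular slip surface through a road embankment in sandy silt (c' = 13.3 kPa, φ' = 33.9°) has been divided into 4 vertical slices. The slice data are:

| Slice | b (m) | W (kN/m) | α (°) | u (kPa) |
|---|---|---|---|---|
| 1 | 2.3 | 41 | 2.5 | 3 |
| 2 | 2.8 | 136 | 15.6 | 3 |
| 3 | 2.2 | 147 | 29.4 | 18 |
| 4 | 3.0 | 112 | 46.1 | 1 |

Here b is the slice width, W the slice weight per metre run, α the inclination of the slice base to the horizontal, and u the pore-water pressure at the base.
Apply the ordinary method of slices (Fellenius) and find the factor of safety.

FS = 1.94

Ordinary method of slices: FS = Σ[c'·Δl_i + (W_i cosα_i − u_i·Δl_i)·tanφ'] / Σ W_i sinα_i, with Δl_i = b_i / cosα_i.
Slice 1: Δl = 2.3/cos2.5° = 2.302 m; N'_1 = 41·cos2.5° − 3·2.302 = 34.1; c'Δl = 30.62; W sinα = 1.8
Slice 2: Δl = 2.8/cos15.6° = 2.907 m; N'_2 = 136·cos15.6° − 3·2.907 = 122.3; c'Δl = 38.66; W sinα = 36.6
Slice 3: Δl = 2.2/cos29.4° = 2.525 m; N'_3 = 147·cos29.4° − 18·2.525 = 82.6; c'Δl = 33.59; W sinα = 72.2
Slice 4: Δl = 3.0/cos46.1° = 4.326 m; N'_4 = 112·cos46.1° − 1·4.326 = 73.3; c'Δl = 57.54; W sinα = 80.7
Σc'Δl = 160.4 kN/m; ΣN' = 312.3 kN/m; ΣW sinα = 191.2 kN/m
Resisting = 160.4 + 312.3·tan33.9° = 160.4 + 209.8 = 370.2 kN/m
FS = 370.2 / 191.2 = 1.936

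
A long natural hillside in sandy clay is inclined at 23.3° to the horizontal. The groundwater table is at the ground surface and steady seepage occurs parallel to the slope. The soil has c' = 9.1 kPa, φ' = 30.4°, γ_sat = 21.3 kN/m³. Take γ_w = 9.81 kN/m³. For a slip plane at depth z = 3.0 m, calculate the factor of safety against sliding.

With seepage parallel to the slope and the water table at the surface, the effective normal stress on the slip plane uses the buoyant unit weight γ' = γ_sat − γ_w while the driving shear stress uses γ_sat:
FS = [c' + γ' z cos²β tanφ'] / [γ_sat z sinβ cosβ]
γ' = 21.3 − 9.81 = 11.49 kN/m³
Numerator = 9.1 + 11.49·3.0·cos²23.3°·tan30.4° = 9.1 + 11.49·3.0·0.8435·0.5867 = 26.159 kPa
Denominator = 21.3·3.0·sin23.3°·cos23.3° = 21.3·3.0·0.3955·0.9184 = 23.214 kPa
FS = 26.159 / 23.214 = 1.127

FS = 1.13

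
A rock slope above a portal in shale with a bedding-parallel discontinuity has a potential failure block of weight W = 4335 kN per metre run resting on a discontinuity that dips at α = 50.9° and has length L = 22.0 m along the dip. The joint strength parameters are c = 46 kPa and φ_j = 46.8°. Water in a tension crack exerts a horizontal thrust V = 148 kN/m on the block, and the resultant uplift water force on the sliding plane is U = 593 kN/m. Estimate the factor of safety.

FS = 0.92

Resolving the block weight along and normal to the plane and applying the Mohr–Coulomb strength on the joint:
N' = W cosα − U − V sinα = 4335·cos50.9° − 593 − 148·sin50.9° = 2026.1 kN/m
Driving force T = W sinα + V cosα = 4335·sin50.9° + 148·cos50.9° = 3457.5 kN/m
Resisting force R = c·L + N'·tanφ_j = 46·22.0 + 2026.1·tan46.8° = 1012.0 + 2157.6 = 3169.6 kN/m
FS = R / T = 3169.6 / 3457.5 = 0.917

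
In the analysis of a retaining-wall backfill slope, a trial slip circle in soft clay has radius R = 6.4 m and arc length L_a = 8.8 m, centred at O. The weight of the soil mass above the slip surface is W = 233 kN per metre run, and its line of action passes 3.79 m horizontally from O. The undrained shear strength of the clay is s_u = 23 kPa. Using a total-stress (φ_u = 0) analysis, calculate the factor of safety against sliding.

Taking moments about the centre O, the resisting moment is provided by the undrained shear strength acting along the arc:
M_R = s_u·L_a·R = 23·8.80·6.4 = 1295.4 kN·m/m
M_D = W·d = 233·3.79 = 883.1 kN·m/m
FS = M_R / M_D = 1295.4 / 883.1 = 1.467

FS = 1.47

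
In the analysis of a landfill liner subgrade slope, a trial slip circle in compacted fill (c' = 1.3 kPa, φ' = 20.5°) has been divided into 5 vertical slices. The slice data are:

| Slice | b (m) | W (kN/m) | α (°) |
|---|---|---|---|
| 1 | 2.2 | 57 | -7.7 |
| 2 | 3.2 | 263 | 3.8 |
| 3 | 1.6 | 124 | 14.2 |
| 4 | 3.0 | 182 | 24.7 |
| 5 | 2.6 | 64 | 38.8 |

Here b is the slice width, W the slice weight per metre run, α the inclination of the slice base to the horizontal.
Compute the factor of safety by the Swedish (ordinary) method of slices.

Ordinary method of slices: FS = Σ[c'·Δl_i + (W_i cosα_i)·tanφ'] / Σ W_i sinα_i, with Δl_i = b_i / cosα_i.
Slice 1: Δl = 2.2/cos(-7.7°) = 2.220 m; N'_1 = 57·cos(-7.7°) = 56.5; c'Δl = 2.89; W sinα = -7.6
Slice 2: Δl = 3.2/cos3.8° = 3.207 m; N'_2 = 263·cos3.8° = 262.4; c'Δl = 4.17; W sinα = 17.4
Slice 3: Δl = 1.6/cos14.2° = 1.650 m; N'_3 = 124·cos14.2° = 120.2; c'Δl = 2.15; W sinα = 30.4
Slice 4: Δl = 3.0/cos24.7° = 3.302 m; N'_4 = 182·cos24.7° = 165.3; c'Δl = 4.29; W sinα = 76.1
Slice 5: Δl = 2.6/cos38.8° = 3.336 m; N'_5 = 64·cos38.8° = 49.9; c'Δl = 4.34; W sinα = 40.1
Σc'Δl = 17.8 kN/m; ΣN' = 654.3 kN/m; ΣW sinα = 156.4 kN/m
Resisting = 17.8 + 654.3·tan20.5° = 17.8 + 244.6 = 262.5 kN/m
FS = 262.5 / 156.4 = 1.679

FS = 1.68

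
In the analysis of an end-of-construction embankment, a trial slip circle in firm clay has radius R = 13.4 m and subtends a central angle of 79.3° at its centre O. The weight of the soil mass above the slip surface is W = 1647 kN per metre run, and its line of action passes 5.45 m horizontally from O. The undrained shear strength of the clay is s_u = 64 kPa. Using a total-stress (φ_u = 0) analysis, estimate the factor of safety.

FS = 1.77

Taking moments about the centre O, the resisting moment is provided by the undrained shear strength acting along the arc:
Arc length L_a = R·θ = 13.4·(79.3°·π/180) = 13.4·1.3840 = 18.55 m
M_R = s_u·L_a·R = 64·18.55·13.4 = 15905.2 kN·m/m
M_D = W·d = 1647·5.45 = 8976.1 kN·m/m
FS = M_R / M_D = 15905.2 / 8976.1 = 1.772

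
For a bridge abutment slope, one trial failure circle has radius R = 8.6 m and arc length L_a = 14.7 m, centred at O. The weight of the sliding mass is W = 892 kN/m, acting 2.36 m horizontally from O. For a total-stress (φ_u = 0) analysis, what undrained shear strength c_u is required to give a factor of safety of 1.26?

FS = c_u·L_a·R / (W·d), so c_u = FS·W·d / (L_a·R).
c_u = 1.26·892·2.36 / (14.70·8.6) = 2652.5 / 126.42 = 20.98 kPa

c_u = 21.0 kPa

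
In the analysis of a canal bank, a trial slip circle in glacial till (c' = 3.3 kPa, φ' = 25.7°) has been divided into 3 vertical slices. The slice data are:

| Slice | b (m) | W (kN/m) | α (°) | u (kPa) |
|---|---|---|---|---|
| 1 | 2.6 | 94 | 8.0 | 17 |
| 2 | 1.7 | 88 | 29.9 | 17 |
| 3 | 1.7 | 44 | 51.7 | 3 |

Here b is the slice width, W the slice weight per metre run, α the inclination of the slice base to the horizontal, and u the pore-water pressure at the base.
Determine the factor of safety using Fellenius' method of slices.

Ordinary method of slices: FS = Σ[c'·Δl_i + (W_i cosα_i − u_i·Δl_i)·tanφ'] / Σ W_i sinα_i, with Δl_i = b_i / cosα_i.
Slice 1: Δl = 2.6/cos8.0° = 2.626 m; N'_1 = 94·cos8.0° − 17·2.626 = 48.5; c'Δl = 8.66; W sinα = 13.1
Slice 2: Δl = 1.7/cos29.9° = 1.961 m; N'_2 = 88·cos29.9° − 17·1.961 = 42.9; c'Δl = 6.47; W sinα = 43.9
Slice 3: Δl = 1.7/cos51.7° = 2.743 m; N'_3 = 44·cos51.7° − 3·2.743 = 19.0; c'Δl = 9.05; W sinα = 34.5
Σc'Δl = 24.2 kN/m; ΣN' = 110.4 kN/m; ΣW sinα = 91.5 kN/m
Resisting = 24.2 + 110.4·tan25.7° = 24.2 + 53.2 = 77.3 kN/m
FS = 77.3 / 91.5 = 0.845

FS = 0.85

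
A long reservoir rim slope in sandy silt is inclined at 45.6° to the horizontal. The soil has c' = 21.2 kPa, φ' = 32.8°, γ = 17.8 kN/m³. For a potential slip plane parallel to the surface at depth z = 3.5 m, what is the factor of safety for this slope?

For an infinite slope with a slip plane parallel to the surface (no pore pressure): FS = [c' + γz cos²β tanφ'] / [γz sinβ cosβ].
γz = 17.8·3.5 = 62.30 kN/m²
Numerator = 21.2 + 62.30·cos²45.6°·tan32.8° = 21.2 + 62.30·0.4895·0.6445 = 40.854 kPa
Denominator = 62.30·sin45.6°·cos45.6° = 62.30·0.7145·0.6997 = 31.143 kPa
FS = 40.854 / 31.143 = 1.312

FS = 1.31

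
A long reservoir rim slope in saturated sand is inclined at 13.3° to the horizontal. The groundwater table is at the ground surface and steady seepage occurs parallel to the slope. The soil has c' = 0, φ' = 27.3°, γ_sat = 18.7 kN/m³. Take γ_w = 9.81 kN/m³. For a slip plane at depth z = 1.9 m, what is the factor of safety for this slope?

FS = 1.04

With seepage parallel to the slope and the water table at the surface, the effective normal stress on the slip plane uses the buoyant unit weight γ' = γ_sat − γ_w while the driving shear stress uses γ_sat:
FS = [c' + γ' z cos²β tanφ'] / [γ_sat z sinβ cosβ]
(For c' = 0 this reduces to FS = (γ'/γ_sat)·tanφ'/tanβ.)
γ' = 18.7 − 9.81 = 8.89 kN/m³
Numerator = 0.0 + 8.89·1.9·cos²13.3°·tan27.3° = 0.0 + 8.89·1.9·0.9471·0.5161 = 8.257 kPa
Denominator = 18.7·1.9·sin13.3°·cos13.3° = 18.7·1.9·0.2300·0.9732 = 7.954 kPa
FS = 8.257 / 7.954 = 1.038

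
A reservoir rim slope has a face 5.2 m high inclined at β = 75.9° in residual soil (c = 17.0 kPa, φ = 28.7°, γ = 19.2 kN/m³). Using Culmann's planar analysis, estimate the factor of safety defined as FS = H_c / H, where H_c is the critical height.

H_c = (4c/γ) · sinβ cosφ / [1 − cos(β − φ)]
    = (4·17.0/19.2) · sin75.9°·cos28.7° / [1 − cos47.2°]
    = 3.542 · 0.8507 / 0.3206 = 9.40 m
FS = H_c / H = 9.40 / 5.2 = 1.808

FS = 1.81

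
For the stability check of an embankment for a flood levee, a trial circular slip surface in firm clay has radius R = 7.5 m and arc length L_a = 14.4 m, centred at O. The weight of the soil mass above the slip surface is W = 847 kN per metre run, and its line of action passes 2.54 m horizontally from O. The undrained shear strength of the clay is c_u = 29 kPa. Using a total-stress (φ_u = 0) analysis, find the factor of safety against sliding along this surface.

FS = 1.46

Taking moments about the centre O, the resisting moment is provided by the undrained shear strength acting along the arc:
M_R = c_u·L_a·R = 29·14.40·7.5 = 3132.0 kN·m/m
M_D = W·d = 847·2.54 = 2151.4 kN·m/m
FS = M_R / M_D = 3132.0 / 2151.4 = 1.456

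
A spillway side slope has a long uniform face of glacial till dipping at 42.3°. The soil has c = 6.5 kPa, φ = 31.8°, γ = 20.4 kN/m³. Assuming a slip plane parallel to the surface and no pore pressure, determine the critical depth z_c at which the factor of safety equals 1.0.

z_c = 2.01 m

Setting FS = 1.00 in FS = [c + γz cos²β tanφ] / [γz sinβ cosβ] and solving for z:
z = c / [γ cosβ (FS·sinβ − cosβ·tanφ)]
  = 6.5 / [20.4·cos42.3°·(1.00·sin42.3° − cos42.3°·tan31.8°)]
  = 6.5 / [20.4·0.7396·(1.00·0.6730 − 0.7396·0.6200)]
  = 6.5 / 3.2353 = 2.009 m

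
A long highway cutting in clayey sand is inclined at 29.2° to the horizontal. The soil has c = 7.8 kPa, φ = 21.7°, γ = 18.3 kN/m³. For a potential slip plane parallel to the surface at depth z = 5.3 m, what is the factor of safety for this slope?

For an infinite slope with a slip plane parallel to the surface (no pore pressure): FS = [c + γz cos²β tanφ] / [γz sinβ cosβ].
γz = 18.3·5.3 = 96.99 kN/m²
Numerator = 7.8 + 96.99·cos²29.2°·tan21.7° = 7.8 + 96.99·0.7620·0.3979 = 37.211 kPa
Denominator = 96.99·sin29.2°·cos29.2° = 96.99·0.4879·0.8729 = 41.304 kPa
FS = 37.211 / 41.304 = 0.901

FS = 0.90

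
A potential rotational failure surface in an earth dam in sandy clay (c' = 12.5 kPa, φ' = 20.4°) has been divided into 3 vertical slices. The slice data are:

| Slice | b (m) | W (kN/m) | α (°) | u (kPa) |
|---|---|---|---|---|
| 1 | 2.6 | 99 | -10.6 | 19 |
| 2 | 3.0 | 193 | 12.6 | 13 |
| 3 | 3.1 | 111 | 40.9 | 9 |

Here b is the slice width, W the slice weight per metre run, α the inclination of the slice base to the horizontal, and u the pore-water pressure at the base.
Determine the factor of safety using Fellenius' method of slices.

Ordinary method of slices: FS = Σ[c'·Δl_i + (W_i cosα_i − u_i·Δl_i)·tanφ'] / Σ W_i sinα_i, with Δl_i = b_i / cosα_i.
Slice 1: Δl = 2.6/cos(-10.6°) = 2.645 m; N'_1 = 99·cos(-10.6°) − 19·2.645 = 47.1; c'Δl = 33.06; W sinα = -18.2
Slice 2: Δl = 3.0/cos12.6° = 3.074 m; N'_2 = 193·cos12.6° − 13·3.074 = 148.4; c'Δl = 38.43; W sinα = 42.1
Slice 3: Δl = 3.1/cos40.9° = 4.101 m; N'_3 = 111·cos40.9° − 9·4.101 = 47.0; c'Δl = 51.27; W sinα = 72.7
Σc'Δl = 122.8 kN/m; ΣN' = 242.4 kN/m; ΣW sinα = 96.6 kN/m
Resisting = 122.8 + 242.4·tan20.4° = 122.8 + 90.2 = 212.9 kN/m
FS = 212.9 / 96.6 = 2.205

FS = 2.20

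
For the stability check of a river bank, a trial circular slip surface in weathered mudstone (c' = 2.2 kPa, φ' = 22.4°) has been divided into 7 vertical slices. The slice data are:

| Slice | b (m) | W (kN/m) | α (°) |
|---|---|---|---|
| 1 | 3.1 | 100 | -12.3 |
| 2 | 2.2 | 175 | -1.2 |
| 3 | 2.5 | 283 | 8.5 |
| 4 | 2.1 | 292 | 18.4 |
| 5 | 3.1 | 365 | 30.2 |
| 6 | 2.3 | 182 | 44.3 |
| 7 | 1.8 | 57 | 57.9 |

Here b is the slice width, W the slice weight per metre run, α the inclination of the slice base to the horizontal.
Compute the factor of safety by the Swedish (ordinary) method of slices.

Ordinary method of slices: FS = Σ[c'·Δl_i + (W_i cosα_i)·tanφ'] / Σ W_i sinα_i, with Δl_i = b_i / cosα_i.
Slice 1: Δl = 3.1/cos(-12.3°) = 3.173 m; N'_1 = 100·cos(-12.3°) = 97.7; c'Δl = 6.98; W sinα = -21.3
Slice 2: Δl = 2.2/cos(-1.2°) = 2.200 m; N'_2 = 175·cos(-1.2°) = 175.0; c'Δl = 4.84; W sinα = -3.7
Slice 3: Δl = 2.5/cos8.5° = 2.528 m; N'_3 = 283·cos8.5° = 279.9; c'Δl = 5.56; W sinα = 41.8
Slice 4: Δl = 2.1/cos18.4° = 2.213 m; N'_4 = 292·cos18.4° = 277.1; c'Δl = 4.87; W sinα = 92.2
Slice 5: Δl = 3.1/cos30.2° = 3.587 m; N'_5 = 365·cos30.2° = 315.5; c'Δl = 7.89; W sinα = 183.6
Slice 6: Δl = 2.3/cos44.3° = 3.214 m; N'_6 = 182·cos44.3° = 130.3; c'Δl = 7.07; W sinα = 127.1
Slice 7: Δl = 1.8/cos57.9° = 3.387 m; N'_7 = 57·cos57.9° = 30.3; c'Δl = 7.45; W sinα = 48.3
Σc'Δl = 44.7 kN/m; ΣN' = 1305.6 kN/m; ΣW sinα = 468.0 kN/m
Resisting = 44.7 + 1305.6·tan22.4° = 44.7 + 538.1 = 582.8 kN/m
FS = 582.8 / 468.0 = 1.245

FS = 1.25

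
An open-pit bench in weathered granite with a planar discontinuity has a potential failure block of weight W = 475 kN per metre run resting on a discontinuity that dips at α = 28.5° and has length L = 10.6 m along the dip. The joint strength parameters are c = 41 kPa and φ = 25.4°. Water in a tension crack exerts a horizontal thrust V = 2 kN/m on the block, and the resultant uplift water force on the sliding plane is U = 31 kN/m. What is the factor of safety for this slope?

FS = 2.70

Resolving the block weight along and normal to the plane and applying the Mohr–Coulomb strength on the joint:
N' = W cosα − U − V sinα = 475·cos28.5° − 31 − 2·sin28.5° = 385.5 kN/m
Driving force T = W sinα + V cosα = 475·sin28.5° + 2·cos28.5° = 228.4 kN/m
Resisting force R = c·L + N'·tanφ = 41·10.6 + 385.5·tan25.4° = 434.6 + 183.0 = 617.6 kN/m
FS = R / T = 617.6 / 228.4 = 2.704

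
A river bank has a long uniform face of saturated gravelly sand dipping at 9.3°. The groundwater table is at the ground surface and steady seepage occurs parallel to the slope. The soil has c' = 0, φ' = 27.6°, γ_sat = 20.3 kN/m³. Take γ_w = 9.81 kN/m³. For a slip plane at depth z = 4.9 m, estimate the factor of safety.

FS = 1.65

With seepage parallel to the slope and the water table at the surface, the effective normal stress on the slip plane uses the buoyant unit weight γ' = γ_sat − γ_w while the driving shear stress uses γ_sat:
FS = [c' + γ' z cos²β tanφ'] / [γ_sat z sinβ cosβ]
(For c' = 0 this reduces to FS = (γ'/γ_sat)·tanφ'/tanβ.)
γ' = 20.3 − 9.81 = 10.49 kN/m³
Numerator = 0.0 + 10.49·4.9·cos²9.3°·tan27.6° = 0.0 + 10.49·4.9·0.9739·0.5228 = 26.170 kPa
Denominator = 20.3·4.9·sin9.3°·cos9.3° = 20.3·4.9·0.1616·0.9869 = 15.863 kPa
FS = 26.170 / 15.863 = 1.650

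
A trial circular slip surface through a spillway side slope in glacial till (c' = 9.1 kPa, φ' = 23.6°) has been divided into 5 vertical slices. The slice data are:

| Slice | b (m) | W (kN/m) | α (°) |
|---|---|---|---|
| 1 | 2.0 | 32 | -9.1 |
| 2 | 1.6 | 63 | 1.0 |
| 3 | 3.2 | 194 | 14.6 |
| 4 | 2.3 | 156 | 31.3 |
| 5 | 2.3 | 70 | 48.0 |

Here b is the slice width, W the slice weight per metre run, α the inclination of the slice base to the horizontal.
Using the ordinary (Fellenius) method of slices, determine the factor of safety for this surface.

Ordinary method of slices: FS = Σ[c'·Δl_i + (W_i cosα_i)·tanφ'] / Σ W_i sinα_i, with Δl_i = b_i / cosα_i.
Slice 1: Δl = 2.0/cos(-9.1°) = 2.025 m; N'_1 = 32·cos(-9.1°) = 31.6; c'Δl = 18.43; W sinα = -5.1
Slice 2: Δl = 1.6/cos1.0° = 1.600 m; N'_2 = 63·cos1.0° = 63.0; c'Δl = 14.56; W sinα = 1.1
Slice 3: Δl = 3.2/cos14.6° = 3.307 m; N'_3 = 194·cos14.6° = 187.7; c'Δl = 30.09; W sinα = 48.9
Slice 4: Δl = 2.3/cos31.3° = 2.692 m; N'_4 = 156·cos31.3° = 133.3; c'Δl = 24.50; W sinα = 81.0
Slice 5: Δl = 2.3/cos48.0° = 3.437 m; N'_5 = 70·cos48.0° = 46.8; c'Δl = 31.28; W sinα = 52.0
Σc'Δl = 118.9 kN/m; ΣN' = 462.5 kN/m; ΣW sinα = 178.0 kN/m
Resisting = 118.9 + 462.5·tan23.6° = 118.9 + 202.0 = 320.9 kN/m
FS = 320.9 / 178.0 = 1.803

FS = 1.80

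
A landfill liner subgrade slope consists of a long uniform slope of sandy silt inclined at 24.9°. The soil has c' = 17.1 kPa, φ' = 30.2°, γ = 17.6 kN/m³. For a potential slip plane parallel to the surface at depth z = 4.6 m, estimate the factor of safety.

FS = 1.81

For an infinite slope with a slip plane parallel to the surface (no pore pressure): FS = [c' + γz cos²β tanφ'] / [γz sinβ cosβ].
γz = 17.6·4.6 = 80.96 kN/m²
Numerator = 17.1 + 80.96·cos²24.9°·tan30.2° = 17.1 + 80.96·0.8227·0.5820 = 55.867 kPa
Denominator = 80.96·sin24.9°·cos24.9° = 80.96·0.4210·0.9070 = 30.918 kPa
FS = 55.867 / 30.918 = 1.807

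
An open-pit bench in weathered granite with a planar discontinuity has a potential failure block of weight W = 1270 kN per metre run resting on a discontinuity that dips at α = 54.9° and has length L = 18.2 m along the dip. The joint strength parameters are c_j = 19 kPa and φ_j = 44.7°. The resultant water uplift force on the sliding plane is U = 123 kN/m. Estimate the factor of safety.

FS = 0.91

Resolving the block weight along and normal to the plane and applying the Mohr–Coulomb strength on the joint:
N' = W cosα − U = 1270·cos54.9° − 123 = 607.3 kN/m
Driving force T = W sinα = 1270·sin54.9° = 1039.1 kN/m
Resisting force R = c_j·L + N'·tanφ_j = 19·18.2 + 607.3·tan44.7° = 345.8 + 600.9 = 946.7 kN/m
FS = R / T = 946.7 / 1039.1 = 0.911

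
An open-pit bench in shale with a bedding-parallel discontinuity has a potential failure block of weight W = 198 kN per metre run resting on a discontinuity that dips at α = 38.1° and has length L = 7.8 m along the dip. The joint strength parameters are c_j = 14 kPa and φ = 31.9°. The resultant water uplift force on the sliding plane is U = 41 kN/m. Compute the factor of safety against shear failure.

FS = 1.48

Resolving the block weight along and normal to the plane and applying the Mohr–Coulomb strength on the joint:
N' = W cosα − U = 198·cos38.1° − 41 = 114.8 kN/m
Driving force T = W sinα = 198·sin38.1° = 122.2 kN/m
Resisting force R = c_j·L + N'·tanφ = 14·7.8 + 114.8·tan31.9° = 109.2 + 71.5 = 180.7 kN/m
FS = R / T = 180.7 / 122.2 = 1.479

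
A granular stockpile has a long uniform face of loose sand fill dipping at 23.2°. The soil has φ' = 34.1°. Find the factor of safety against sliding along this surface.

FS = 1.58

For a dry cohesionless infinite slope the factor of safety is FS = tanφ' / tanβ.
FS = tan34.1° / tan23.2° = 0.6771 / 0.4286 = 1.580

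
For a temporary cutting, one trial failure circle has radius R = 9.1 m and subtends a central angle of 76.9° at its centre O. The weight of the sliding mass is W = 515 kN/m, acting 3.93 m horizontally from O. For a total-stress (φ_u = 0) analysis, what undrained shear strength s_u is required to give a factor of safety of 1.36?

s_u = 24.8 kPa

FS = s_u·L_a·R / (W·d), so s_u = FS·W·d / (L_a·R).
Arc length L_a = R·θ = 9.1·(76.9°·π/180) = 9.1·1.3422 = 12.21 m
s_u = 1.36·515·3.93 / (12.21·9.1) = 2752.6 / 111.14 = 24.77 kPa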